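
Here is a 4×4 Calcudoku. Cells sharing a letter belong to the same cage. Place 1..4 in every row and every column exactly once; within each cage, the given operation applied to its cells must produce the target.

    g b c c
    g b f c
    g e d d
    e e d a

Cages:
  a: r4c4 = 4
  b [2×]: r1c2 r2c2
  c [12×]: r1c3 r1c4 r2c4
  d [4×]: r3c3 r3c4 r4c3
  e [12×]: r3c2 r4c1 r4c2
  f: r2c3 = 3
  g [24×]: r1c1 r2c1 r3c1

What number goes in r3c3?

Cage f is a single given cell, which forces r2c3 = 3.
Cage a is given, leaving r4c4 = 4.
Cage c has product 12; hence r1c4 = 3.
Cage g needs product 24, leaving r3c1 = 3.
Cage e needs product 12, leaving r4c2 = 3.
In row 1, 1 can only go at r1c2, so r1c2 = 1.
1 is placed in column 2, so r2c2 = 2.
2 is placed in row 2, which forces r2c4 = 1.
Column 2 now contains 2, which forces r3c2 = 4.
Row 3 already has 4, so r3c3 = 1.
Column 4 already has 1, which forces r3c4 = 2.
Column 3 now contains 1, so r4c3 = 2.
Cage g needs product 24; hence r1c1 = 2.
2 is placed in column 3; hence r1c3 = 4.
2 is placed in row 2, which forces r2c1 = 4.
Row 4 now contains 2; hence r4c1 = 1.
Completed grid: 2 1 4 3 / 4 2 3 1 / 3 4 1 2 / 1 3 2 4.

1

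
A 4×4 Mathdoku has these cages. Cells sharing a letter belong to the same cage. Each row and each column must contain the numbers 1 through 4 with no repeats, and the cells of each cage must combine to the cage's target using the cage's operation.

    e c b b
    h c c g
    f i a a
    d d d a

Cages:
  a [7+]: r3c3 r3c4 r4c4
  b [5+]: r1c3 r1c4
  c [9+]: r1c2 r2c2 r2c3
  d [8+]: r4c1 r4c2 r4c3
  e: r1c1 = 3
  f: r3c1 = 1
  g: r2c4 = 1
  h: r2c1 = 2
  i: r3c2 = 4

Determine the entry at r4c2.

E is a freebie, so r1c1 = 3.
Cage h is given, so r2c1 = 2.
Cage g is a single given cell, leaving r2c4 = 1.
Cage f is a single given cell; hence r3c1 = 1.
I is a freebie, so r3c2 = 4.
Column 1 now contains 1; hence r4c1 = 4.
4 is placed in column 2, leaving r1c2 = 2.
Cage b needs two cells with sum 5, which forces r1c3 = 1.
Cage b's pair has sum 5, which forces r1c4 = 4.
4 is placed in column 2, so r2c2 = 3.
The 3 cells of cage c must have sum 9; hence r2c3 = 4.
The 3 cells of cage a must have sum 7; hence r3c3 = 2.
The 3 cells of cage a must have sum 7, leaving r3c4 = 3.
3 is placed in column 2, so r4c2 = 1.
Column 3 already has 1, which forces r4c3 = 3.
Cage a needs sum 7, leaving r4c4 = 2.
Completed grid: 3 2 1 4 / 2 3 4 1 / 1 4 2 3 / 4 1 3 2.

1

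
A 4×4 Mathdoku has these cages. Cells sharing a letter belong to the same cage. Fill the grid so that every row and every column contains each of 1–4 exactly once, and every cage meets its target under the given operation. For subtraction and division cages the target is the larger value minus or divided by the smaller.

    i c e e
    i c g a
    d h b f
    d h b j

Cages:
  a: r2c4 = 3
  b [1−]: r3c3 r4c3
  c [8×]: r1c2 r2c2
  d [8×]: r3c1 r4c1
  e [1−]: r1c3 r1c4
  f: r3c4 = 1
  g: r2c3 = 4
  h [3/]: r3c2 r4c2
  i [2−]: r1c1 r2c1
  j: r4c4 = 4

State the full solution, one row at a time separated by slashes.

3 4 1 2 / 1 2 4 3 / 4 3 2 1 / 2 1 3 4

G is a freebie, leaving r2c3 = 4.
A is a freebie; hence r2c4 = 3.
F is a freebie, which forces r3c4 = 1.
Cage j is given, so r4c4 = 4.
Cage c needs two cells with product 8, so r1c2 = 4.
4 is placed in column 4; hence r1c4 = 2.
Row 2 already has 4, which forces r2c2 = 2.
Cage d needs two cells with product 8, so r3c1 = 4.
Row 3 already has 1, leaving r3c2 = 3.
Row 3 now contains 3, leaving r3c3 = 2.
Row 4 already has 4; hence r4c1 = 2.
Cage h's pair has quotient 3; hence r4c2 = 1.
Row 4 already has 1; hence r4c3 = 3.
Row 1 already has 4, leaving r1c1 = 3.
Column 3 now contains 3, which forces r1c3 = 1.
Row 2 already has 2, which forces r2c1 = 1.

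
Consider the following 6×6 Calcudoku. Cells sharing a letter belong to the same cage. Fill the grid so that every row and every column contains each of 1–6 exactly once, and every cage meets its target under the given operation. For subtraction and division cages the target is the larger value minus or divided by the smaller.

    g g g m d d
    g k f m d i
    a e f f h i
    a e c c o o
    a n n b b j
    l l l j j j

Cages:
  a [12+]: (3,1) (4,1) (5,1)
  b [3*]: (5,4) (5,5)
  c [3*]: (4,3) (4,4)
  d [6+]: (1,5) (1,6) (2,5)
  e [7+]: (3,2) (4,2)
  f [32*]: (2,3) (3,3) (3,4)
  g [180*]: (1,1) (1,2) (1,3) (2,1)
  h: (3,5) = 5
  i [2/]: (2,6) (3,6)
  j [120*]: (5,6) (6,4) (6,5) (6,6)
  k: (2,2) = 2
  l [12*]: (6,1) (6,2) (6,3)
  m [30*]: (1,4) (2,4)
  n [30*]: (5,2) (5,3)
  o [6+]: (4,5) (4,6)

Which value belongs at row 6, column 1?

Cage k is given, leaving (2,2) = 2.
Cage f needs product 32; hence (2,3) = 4.
Cage f needs product 32, leaving (3,3) = 2.
Cage f has product 32, leaving (3,4) = 4.
Cage h is a single given cell, leaving (3,5) = 5.
In row 2, 1 can only go at (2,5), so (2,5) = 1.
Cage b needs two cells with product 3; hence (5,4) = 1.
1 is placed in column 5, so (5,5) = 3.
Cage c needs two cells with product 3, so (4,3) = 1.
Column 4 now contains 1, leaving (4,4) = 3.
Row 4 needs a 5, and only (4,1) is open for it.
The only place for 5 in row 2 is (2,4).
5 is placed in column 4; hence (1,4) = 6.
6 is placed in column 4, which forces (6,4) = 2.
Cage l needs product 12, so (6,3) = 3.
Row 6 now contains 3, which forces (6,6) = 5.
Cage g has product 180, so (1,2) = 3.
Column 3 now contains 3; hence (1,3) = 5.
3 is placed in row 1; hence (1,6) = 1.
Column 2 already has 3; hence (3,2) = 1.
Column 3 already has 5, so (5,3) = 6.
Column 6 already has 5; hence (5,6) = 2.
Column 2 now contains 1, so (6,2) = 4.
The 4 cells of cage j must have product 120; hence (6,5) = 6.
Cage d needs sum 6; hence (1,5) = 4.
Row 3 now contains 1, so (3,1) = 3.
Row 3 already has 3, so (3,6) = 6.
4 is placed in column 2, which forces (4,2) = 6.
Cage o's pair has sum 6; hence (4,5) = 2.
Column 6 already has 2; hence (4,6) = 4.
6 is placed in row 5, which forces (5,1) = 4.
6 is placed in row 5, leaving (5,2) = 5.
4 is placed in row 6, which forces (6,1) = 1.
4 is placed in row 1, so (1,1) = 2.
Column 1 now contains 3, leaving (2,1) = 6.
Column 6 already has 6, which forces (2,6) = 3.
The full grid is 2 3 5 6 4 1 / 6 2 4 5 1 3 / 3 1 2 4 5 6 / 5 6 1 3 2 4 / 4 5 6 1 3 2 / 1 4 3 2 6 5.

1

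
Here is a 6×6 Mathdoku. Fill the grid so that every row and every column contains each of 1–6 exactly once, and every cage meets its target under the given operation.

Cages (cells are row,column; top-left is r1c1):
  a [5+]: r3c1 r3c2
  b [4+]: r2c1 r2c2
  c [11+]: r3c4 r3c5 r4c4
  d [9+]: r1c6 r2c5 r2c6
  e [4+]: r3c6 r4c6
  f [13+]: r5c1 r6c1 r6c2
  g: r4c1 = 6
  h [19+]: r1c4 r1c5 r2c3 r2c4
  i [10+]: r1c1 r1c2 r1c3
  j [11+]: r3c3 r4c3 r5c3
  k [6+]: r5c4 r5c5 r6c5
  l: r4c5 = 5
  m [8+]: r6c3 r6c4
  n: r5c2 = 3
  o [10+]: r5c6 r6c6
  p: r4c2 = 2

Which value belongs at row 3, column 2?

Cage g is given, leaving r4c1 = 6.
Cage p is a single given cell, which forces r4c2 = 2.
Cage l is a single given cell; hence r4c5 = 5.
Cage n is given, leaving r5c2 = 3.
Cage b's pair has sum 4, so r2c1 = 3.
3 is placed in column 2; hence r2c2 = 1.
Column 2 already has 1, leaving r3c2 = 4.
Row 3 now contains 4, leaving r3c1 = 1.
Row 3 now contains 1; hence r3c6 = 3.
3 is placed in column 6, which forces r4c6 = 1.
The 3 cells of cage f must have sum 13, leaving r6c2 = 6.
Row 6 now contains 6, which forces r6c6 = 4.
6 is placed in column 2; hence r1c2 = 5.
Column 6 already has 1, so r1c6 = 2.
The 3 cells of cage d must have sum 9, which forces r2c5 = 2.
Cage d needs sum 9, so r2c6 = 5.
2 is placed in column 5, which forces r3c5 = 6.
Column 6 now contains 4, leaving r5c6 = 6.
Row 1 now contains 2, so r1c1 = 4.
Cage i needs sum 10, so r1c3 = 1.
Cage h needs sum 19, so r1c4 = 6.
The 4 cells of cage h must have sum 19, leaving r1c5 = 3.
The 4 cells of cage h must have sum 19, which forces r2c3 = 6.
Cage h has sum 19, leaving r2c4 = 4.
The 3 cells of cage c must have sum 11, leaving r3c4 = 2.
Cage j has sum 11, which forces r4c3 = 4.
Cage c has sum 11, so r4c4 = 3.
Column 4 now contains 2; hence r5c4 = 1.
1 is placed in row 5; hence r5c5 = 4.
Column 4 already has 3, leaving r6c4 = 5.
3 is placed in column 5, leaving r6c5 = 1.
2 is placed in row 3, which forces r3c3 = 5.
Cage f has sum 13, leaving r5c1 = 5.
Cage j has sum 11; hence r5c3 = 2.
Row 6 already has 5, leaving r6c1 = 2.
Row 6 already has 5, so r6c3 = 3.
Completed grid: 4 5 1 6 3 2 / 3 1 6 4 2 5 / 1 4 5 2 6 3 / 6 2 4 3 5 1 / 5 3 2 1 4 6 / 2 6 3 5 1 4.

4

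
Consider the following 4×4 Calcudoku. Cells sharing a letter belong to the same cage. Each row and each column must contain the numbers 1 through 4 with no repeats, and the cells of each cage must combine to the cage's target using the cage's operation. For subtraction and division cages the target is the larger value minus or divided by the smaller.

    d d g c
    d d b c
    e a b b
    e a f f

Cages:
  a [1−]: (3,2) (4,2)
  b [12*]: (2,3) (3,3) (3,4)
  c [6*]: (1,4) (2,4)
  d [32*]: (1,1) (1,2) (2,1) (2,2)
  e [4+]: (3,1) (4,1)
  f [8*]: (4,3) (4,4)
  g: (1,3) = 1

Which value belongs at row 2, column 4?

G is a freebie, leaving (1,3) = 1.
The only place for 3 in row 1 is (1,4).
3 is placed in column 4, so (2,4) = 2.
Column 4 already has 2, which forces (3,4) = 1.
Column 4 already has 2, which forces (4,4) = 4.
1 is placed in row 3; hence (3,1) = 3.
Row 3 already has 3; hence (3,3) = 4.
Cage e's pair has sum 4, so (4,1) = 1.
Row 4 already has 4; hence (4,3) = 2.
The 4 cells of cage d must have product 32, which forces (1,1) = 2.
Cage d needs product 32; hence (1,2) = 4.
Column 1 now contains 1; hence (2,1) = 4.
Cage d has product 32, leaving (2,2) = 1.
Column 3 already has 4, which forces (2,3) = 3.
Row 3 already has 4; hence (3,2) = 2.
2 is placed in row 4; hence (4,2) = 3.
The full grid is 2 4 1 3 / 4 1 3 2 / 3 2 4 1 / 1 3 2 4.

2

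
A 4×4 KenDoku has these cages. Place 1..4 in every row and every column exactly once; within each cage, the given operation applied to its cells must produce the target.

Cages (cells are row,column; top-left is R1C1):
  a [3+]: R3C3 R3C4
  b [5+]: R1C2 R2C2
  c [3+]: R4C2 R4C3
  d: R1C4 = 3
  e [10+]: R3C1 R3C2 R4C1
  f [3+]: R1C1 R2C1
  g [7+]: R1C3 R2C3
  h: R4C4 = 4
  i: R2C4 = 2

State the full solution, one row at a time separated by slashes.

2 1 4 3 / 1 4 3 2 / 4 3 2 1 / 3 2 1 4

Cage d is given, leaving R1C4 = 3.
I is a freebie, leaving R2C4 = 2.
Column 4 already has 2, leaving R3C4 = 1.
Cage h is a single given cell, which forces R4C4 = 4.
The two cells of cage f must have sum 3, leaving R1C1 = 2.
Row 1 already has 3, which forces R1C3 = 4.
Row 2 already has 2; hence R2C1 = 1.
Cage g's pair has sum 7, leaving R2C3 = 3.
Cage e needs sum 10, leaving R3C1 = 4.
Cage e needs sum 10, so R3C2 = 3.
1 is placed in row 3, so R3C3 = 2.
Row 4 already has 4, so R4C1 = 3.
2 is placed in column 3, which forces R4C3 = 1.
4 is placed in row 1; hence R1C2 = 1.
Row 2 now contains 3; hence R2C2 = 4.
Row 4 now contains 1, which forces R4C2 = 2.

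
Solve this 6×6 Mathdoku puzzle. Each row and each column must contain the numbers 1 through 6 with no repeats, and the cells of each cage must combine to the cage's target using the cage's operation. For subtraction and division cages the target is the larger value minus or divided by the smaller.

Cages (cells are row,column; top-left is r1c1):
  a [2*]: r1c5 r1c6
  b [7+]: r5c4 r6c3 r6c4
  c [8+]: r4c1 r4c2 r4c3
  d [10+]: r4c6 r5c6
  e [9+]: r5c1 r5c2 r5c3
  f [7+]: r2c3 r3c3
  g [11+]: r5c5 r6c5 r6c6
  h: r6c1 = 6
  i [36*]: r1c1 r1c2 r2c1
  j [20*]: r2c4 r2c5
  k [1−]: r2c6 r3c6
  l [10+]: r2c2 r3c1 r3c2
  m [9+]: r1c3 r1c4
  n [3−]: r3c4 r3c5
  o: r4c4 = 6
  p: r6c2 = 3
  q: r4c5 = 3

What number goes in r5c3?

O is a freebie; hence r4c4 = 6.
Q is a freebie, which forces r4c5 = 3.
6 is placed in row 4, so r4c6 = 4.
Column 6 already has 4, leaving r5c6 = 6.
H is a freebie, so r6c1 = 6.
Cage p is given; hence r6c2 = 3.
Cage i has product 36, leaving r1c2 = 6.
In row 1, 3 can only go at r1c1, so r1c1 = 3.
Column 1 now contains 3, leaving r2c1 = 2.
Cage e has sum 9, which forces r5c3 = 3.
The two cells of cage k must have difference 1; hence r3c6 = 2.
2 is placed in column 6, which forces r6c6 = 5.
Cage a needs two cells with product 2, leaving r1c5 = 2.
2 is placed in column 6, which forces r1c6 = 1.
Column 6 already has 1, leaving r2c6 = 3.
Cage g needs sum 11; hence r5c5 = 5.
Cage g needs sum 11, which forces r6c5 = 1.
Cage j needs two cells with product 20, leaving r2c4 = 5.
5 is placed in column 5; hence r2c5 = 4.
Column 5 already has 4, which forces r3c5 = 6.
The 3 cells of cage e must have sum 9, leaving r5c1 = 4.
Cage e needs sum 9, so r5c2 = 2.
Cage b needs sum 7, so r5c4 = 1.
The two cells of cage m must have sum 9, which forces r1c3 = 5.
5 is placed in column 4, so r1c4 = 4.
Row 2 now contains 4, leaving r2c2 = 1.
The two cells of cage f must have sum 7, so r2c3 = 6.
Cage l has sum 10; hence r3c1 = 5.
The 3 cells of cage l must have sum 10, so r3c2 = 4.
6 is placed in row 3, so r3c3 = 1.
1 is placed in column 4, which forces r3c4 = 3.
5 is placed in column 1, so r4c1 = 1.
Column 2 already has 1, which forces r4c2 = 5.
Cage c has sum 8, which forces r4c3 = 2.
Column 3 now contains 2, leaving r6c3 = 4.
4 is placed in column 4, which forces r6c4 = 2.
Filled in: 3 6 5 4 2 1 / 2 1 6 5 4 3 / 5 4 1 3 6 2 / 1 5 2 6 3 4 / 4 2 3 1 5 6 / 6 3 4 2 1 5.

3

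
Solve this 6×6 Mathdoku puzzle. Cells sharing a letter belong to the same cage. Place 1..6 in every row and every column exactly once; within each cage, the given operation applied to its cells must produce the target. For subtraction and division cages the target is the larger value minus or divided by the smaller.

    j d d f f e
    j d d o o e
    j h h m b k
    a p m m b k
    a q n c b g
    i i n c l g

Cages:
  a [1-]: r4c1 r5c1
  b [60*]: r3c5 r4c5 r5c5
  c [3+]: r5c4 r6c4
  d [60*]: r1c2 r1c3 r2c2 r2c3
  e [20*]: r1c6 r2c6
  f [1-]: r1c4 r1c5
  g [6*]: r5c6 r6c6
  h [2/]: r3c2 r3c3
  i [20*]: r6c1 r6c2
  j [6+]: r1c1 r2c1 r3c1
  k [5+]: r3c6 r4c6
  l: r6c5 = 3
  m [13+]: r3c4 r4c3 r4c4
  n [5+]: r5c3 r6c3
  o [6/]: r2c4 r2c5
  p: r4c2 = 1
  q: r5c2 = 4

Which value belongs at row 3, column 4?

Cage p is given; hence r4c2 = 1.
Cage q is given, leaving r5c2 = 4.
4 is placed in column 2, leaving r6c2 = 5.
L is a freebie; hence r6c5 = 3.
5 is placed in row 6, leaving r6c1 = 4.
Row 6 already has 4, leaving r6c3 = 2.
Row 6 already has 2, so r6c4 = 1.
1 is placed in row 6, leaving r6c6 = 6.
1 is placed in column 4, leaving r2c4 = 6.
The two cells of cage o must have quotient 6, so r2c5 = 1.
Cage n needs two cells with sum 5, so r5c3 = 3.
1 is placed in column 4, leaving r5c4 = 2.
Cage g needs two cells with product 6, so r5c6 = 1.
Cage d needs product 60; hence r1c2 = 6.
Cage d has product 60, which forces r1c3 = 1.
Row 2 already has 6, so r2c2 = 2.
Row 2 now contains 1, leaving r2c3 = 5.
Row 2 already has 5, which forces r2c6 = 4.
2 is placed in column 2, leaving r3c2 = 3.
Row 3 already has 3, which forces r3c6 = 2.
Column 6 now contains 2, which forces r4c6 = 3.
The 3 cells of cage j must have sum 6, leaving r1c1 = 2.
4 is placed in column 6, so r1c6 = 5.
2 is placed in row 2, so r2c1 = 3.
Row 3 already has 2; hence r3c1 = 1.
The two cells of cage h must have quotient 2, leaving r3c3 = 6.
Cage m has sum 13, leaving r3c4 = 4.
6 is placed in row 3, leaving r3c5 = 5.
Cage m needs sum 13; hence r4c3 = 4.
Cage m has sum 13, so r4c4 = 5.
Cage b needs product 60, which forces r4c5 = 2.
5 is placed in column 5, leaving r5c5 = 6.
Column 4 now contains 4, leaving r1c4 = 3.
Row 1 already has 5; hence r1c5 = 4.
5 is placed in row 4, which forces r4c1 = 6.
Row 5 already has 6; hence r5c1 = 5.
The full grid is 2 6 1 3 4 5 / 3 2 5 6 1 4 / 1 3 6 4 5 2 / 6 1 4 5 2 3 / 5 4 3 2 6 1 / 4 5 2 1 3 6.

4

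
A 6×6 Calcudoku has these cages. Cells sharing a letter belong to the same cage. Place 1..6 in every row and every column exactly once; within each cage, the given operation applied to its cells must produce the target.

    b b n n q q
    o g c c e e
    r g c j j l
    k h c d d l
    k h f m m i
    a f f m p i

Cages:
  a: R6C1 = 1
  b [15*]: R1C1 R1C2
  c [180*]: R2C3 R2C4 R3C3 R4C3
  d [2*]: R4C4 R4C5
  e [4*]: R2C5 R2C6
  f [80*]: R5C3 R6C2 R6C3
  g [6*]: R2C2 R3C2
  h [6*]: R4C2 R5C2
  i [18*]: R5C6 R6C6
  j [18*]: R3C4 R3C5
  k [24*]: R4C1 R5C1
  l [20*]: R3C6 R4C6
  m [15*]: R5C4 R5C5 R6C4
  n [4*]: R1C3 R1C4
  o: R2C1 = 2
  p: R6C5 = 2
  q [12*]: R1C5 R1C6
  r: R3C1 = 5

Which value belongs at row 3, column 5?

3

O is a freebie, so R2C1 = 2.
Cage r is given; hence R3C1 = 5.
Row 3 now contains 5, so R3C6 = 4.
Column 6 now contains 4, which forces R4C6 = 5.
Cage f needs product 80, so R5C3 = 4.
A is a freebie, leaving R6C1 = 1.
Cage f needs product 80, which forces R6C2 = 4.
The 3 cells of cage f must have product 80, which forces R6C3 = 5.
Row 6 now contains 5, so R6C4 = 3.
Cage p is given, so R6C5 = 2.
Row 6 now contains 3, leaving R6C6 = 6.
5 is placed in column 1, leaving R1C1 = 3.
Cage b's pair has product 15; hence R1C2 = 5.
Column 3 already has 4, leaving R1C3 = 1.
Cage n needs two cells with product 4, so R1C4 = 4.
Row 1 now contains 4, leaving R1C5 = 6.
Row 1 now contains 3; hence R1C6 = 2.
Cage c needs product 180, which forces R2C4 = 5.
Cage e needs two cells with product 4, so R2C5 = 4.
Column 6 now contains 4, leaving R2C6 = 1.
Column 4 already has 3, leaving R3C4 = 6.
Cage j's pair has product 18, leaving R3C5 = 3.
Cage k's pair has product 24, so R4C1 = 4.
Cage d's pair has product 2, leaving R4C4 = 2.
2 is placed in column 5, which forces R4C5 = 1.
Row 5 now contains 4, which forces R5C1 = 6.
Column 4 already has 5; hence R5C4 = 1.
Column 5 now contains 1, which forces R5C5 = 5.
Column 6 now contains 6, leaving R5C6 = 3.
Row 3 now contains 3, leaving R3C3 = 2.
Cage h needs two cells with product 6, which forces R4C2 = 3.
Row 4 already has 3, leaving R4C3 = 6.
Row 5 now contains 3, leaving R5C2 = 2.
Column 2 already has 3, which forces R2C2 = 6.
6 is placed in column 3, so R2C3 = 3.
2 is placed in row 3, so R3C2 = 1.
The full grid is 3 5 1 4 6 2 / 2 6 3 5 4 1 / 5 1 2 6 3 4 / 4 3 6 2 1 5 / 6 2 4 1 5 3 / 1 4 5 3 2 6.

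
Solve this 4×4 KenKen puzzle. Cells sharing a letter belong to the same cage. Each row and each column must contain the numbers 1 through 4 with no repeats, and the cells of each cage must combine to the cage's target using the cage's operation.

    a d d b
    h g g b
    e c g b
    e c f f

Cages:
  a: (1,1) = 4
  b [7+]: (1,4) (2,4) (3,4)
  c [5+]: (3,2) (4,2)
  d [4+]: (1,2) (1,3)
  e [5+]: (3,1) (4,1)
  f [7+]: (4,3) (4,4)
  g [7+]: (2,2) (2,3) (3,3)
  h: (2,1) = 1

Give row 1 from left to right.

Cage a is a single given cell, leaving (1,1) = 4.
Cage h is given, leaving (2,1) = 1.
In row 1, 2 can only go at (1,4), so (1,4) = 2.
2 is placed in column 4, so (2,4) = 4.
Cage b has sum 7; hence (3,4) = 1.
Column 4 already has 4, leaving (4,4) = 3.
Row 2 now contains 4, which forces (2,2) = 2.
Cage g has sum 7, which forces (2,3) = 3.
Cage e needs two cells with sum 5, leaving (3,1) = 3.
3 is placed in row 3; hence (3,2) = 4.
1 is placed in row 3, which forces (3,3) = 2.
3 is placed in row 4; hence (4,1) = 2.
Column 2 now contains 2, which forces (4,2) = 1.
3 is placed in row 4, so (4,3) = 4.
1 is placed in column 2, so (1,2) = 3.
3 is placed in column 3, which forces (1,3) = 1.
Completed grid: 4 3 1 2 / 1 2 3 4 / 3 4 2 1 / 2 1 4 3.

4 3 1 2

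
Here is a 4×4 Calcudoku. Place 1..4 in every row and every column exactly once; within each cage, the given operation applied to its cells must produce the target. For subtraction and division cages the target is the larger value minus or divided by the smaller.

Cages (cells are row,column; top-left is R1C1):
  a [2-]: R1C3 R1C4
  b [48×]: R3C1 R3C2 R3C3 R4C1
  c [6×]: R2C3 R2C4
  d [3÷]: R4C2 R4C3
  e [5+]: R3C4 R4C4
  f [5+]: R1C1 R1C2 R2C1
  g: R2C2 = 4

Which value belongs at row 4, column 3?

Cage g is given, which forces R2C2 = 4.
In row 2, 1 can only go at R2C1, so R2C1 = 1.
1 is placed in column 1; hence R1C1 = 3.
Cage f needs sum 5; hence R1C2 = 1.
Column 1 now contains 3, leaving R3C1 = 4.
4 is placed in column 1; hence R4C1 = 2.
Column 2 already has 1, so R4C2 = 3.
3 is placed in row 4, leaving R4C3 = 1.
1 is placed in row 4, so R4C4 = 4.
Cage a needs two cells with difference 2, which forces R1C3 = 4.
Column 4 already has 4; hence R1C4 = 2.
Column 4 now contains 2, so R2C4 = 3.
Column 2 now contains 3, leaving R3C2 = 2.
Cage b needs product 48, so R3C3 = 3.
The two cells of cage e must have sum 5, which forces R3C4 = 1.
Row 2 now contains 3, leaving R2C3 = 2.
Filled in: 3 1 4 2 / 1 4 2 3 / 4 2 3 1 / 2 3 1 4.

1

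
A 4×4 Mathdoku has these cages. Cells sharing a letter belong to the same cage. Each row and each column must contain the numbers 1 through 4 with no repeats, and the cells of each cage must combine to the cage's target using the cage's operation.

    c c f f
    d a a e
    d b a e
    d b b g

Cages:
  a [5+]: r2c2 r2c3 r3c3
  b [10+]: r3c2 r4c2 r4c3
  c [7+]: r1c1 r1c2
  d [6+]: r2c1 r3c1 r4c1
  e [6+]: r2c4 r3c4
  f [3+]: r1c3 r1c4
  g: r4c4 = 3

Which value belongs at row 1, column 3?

2

Cage g is given; hence r4c4 = 3.
The 3 cells of cage b must have sum 10, which forces r3c2 = 4.
4 is placed in row 3, which forces r3c4 = 2.
Cage b has sum 10, so r4c2 = 2.
Row 4 now contains 3, which forces r4c3 = 4.
Cage c needs two cells with sum 7, so r1c1 = 4.
Column 2 now contains 4, which forces r1c2 = 3.
Cage f's pair has sum 3, which forces r1c3 = 2.
Column 4 already has 2; hence r1c4 = 1.
The 3 cells of cage d must have sum 6, which forces r2c1 = 2.
Column 2 now contains 2, leaving r2c2 = 1.
Cage a has sum 5, leaving r2c3 = 3.
Column 4 already has 2, so r2c4 = 4.
Cage d has sum 6, leaving r3c1 = 3.
Row 3 already has 2, which forces r3c3 = 1.
Row 4 already has 2, leaving r4c1 = 1.
Completed grid: 4 3 2 1 / 2 1 3 4 / 3 4 1 2 / 1 2 4 3.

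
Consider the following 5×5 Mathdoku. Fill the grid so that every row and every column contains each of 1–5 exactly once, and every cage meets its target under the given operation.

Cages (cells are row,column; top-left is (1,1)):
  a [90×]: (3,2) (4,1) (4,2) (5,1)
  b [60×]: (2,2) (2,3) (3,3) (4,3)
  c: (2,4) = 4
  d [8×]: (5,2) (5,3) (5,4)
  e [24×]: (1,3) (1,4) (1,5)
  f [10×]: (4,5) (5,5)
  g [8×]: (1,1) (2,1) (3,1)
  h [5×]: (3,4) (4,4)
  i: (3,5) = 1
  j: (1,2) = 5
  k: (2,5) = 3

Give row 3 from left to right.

J is a freebie, leaving (1,2) = 5.
Cage c is a single given cell; hence (2,4) = 4.
K is a freebie, which forces (2,5) = 3.
I is a freebie; hence (3,5) = 1.
The 4 cells of cage b must have product 60, so (2,3) = 5.
Row 3 already has 1; hence (3,4) = 5.
Cage h needs two cells with product 5, which forces (4,4) = 1.
Column 4 now contains 1; hence (5,4) = 2.
2 is placed in row 5, which forces (5,5) = 5.
2 is placed in column 4, so (1,4) = 3.
Cage a has product 90, so (4,1) = 5.
Column 5 already has 5, leaving (4,5) = 2.
Row 5 now contains 5, leaving (5,1) = 3.
Cage e needs product 24; hence (1,3) = 2.
Column 5 now contains 2, leaving (1,5) = 4.
Cage a needs product 90, which forces (3,2) = 2.
Row 4 already has 2, leaving (4,2) = 3.
Row 4 already has 3, so (4,3) = 4.
Column 3 now contains 4; hence (5,3) = 1.
Row 1 now contains 4, so (1,1) = 1.
The 3 cells of cage g must have product 8, which forces (2,1) = 2.
Column 2 already has 2, leaving (2,2) = 1.
Row 3 now contains 2, which forces (3,1) = 4.
Column 3 now contains 4, which forces (3,3) = 3.
Row 5 already has 1, which forces (5,2) = 4.
Filled in: 1 5 2 3 4 / 2 1 5 4 3 / 4 2 3 5 1 / 5 3 4 1 2 / 3 4 1 2 5.

4 2 3 5 1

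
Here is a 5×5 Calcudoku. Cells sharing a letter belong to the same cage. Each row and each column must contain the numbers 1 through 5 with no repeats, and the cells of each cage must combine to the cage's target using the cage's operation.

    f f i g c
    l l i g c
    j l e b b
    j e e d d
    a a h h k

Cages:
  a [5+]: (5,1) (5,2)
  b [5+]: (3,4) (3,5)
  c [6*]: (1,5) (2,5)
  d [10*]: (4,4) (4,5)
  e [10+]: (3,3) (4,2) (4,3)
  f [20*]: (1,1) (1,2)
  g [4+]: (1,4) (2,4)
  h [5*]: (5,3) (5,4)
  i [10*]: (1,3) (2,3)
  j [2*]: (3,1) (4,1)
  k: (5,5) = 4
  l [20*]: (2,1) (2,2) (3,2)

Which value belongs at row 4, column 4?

2

K is a freebie, leaving (5,5) = 4.
Row 1 needs a 1, and only (1,4) is open for it.
Column 4 now contains 1, leaving (2,4) = 3.
Row 2 already has 3, which forces (2,5) = 2.
Column 5 now contains 2, so (4,5) = 5.
Cage h's pair has product 5, which forces (5,3) = 1.
Column 4 now contains 1, so (5,4) = 5.
The two cells of cage i must have product 10, so (1,3) = 2.
Column 5 now contains 2, which forces (1,5) = 3.
Row 2 already has 2; hence (2,3) = 5.
Column 5 now contains 3, which forces (3,5) = 1.
5 is placed in row 4; hence (4,4) = 2.
1 is placed in row 3, so (3,1) = 2.
Cage l has product 20, leaving (3,2) = 5.
Cage e has sum 10; hence (3,3) = 3.
Column 4 now contains 2, so (3,4) = 4.
2 is placed in row 4, so (4,1) = 1.
Cage e needs sum 10, so (4,2) = 3.
The 3 cells of cage e must have sum 10, leaving (4,3) = 4.
2 is placed in column 1, so (5,1) = 3.
Column 2 now contains 3, leaving (5,2) = 2.
The two cells of cage f must have product 20; hence (1,1) = 5.
Column 2 already has 5; hence (1,2) = 4.
Column 1 now contains 1; hence (2,1) = 4.
The 3 cells of cage l must have product 20, leaving (2,2) = 1.
Filled in: 5 4 2 1 3 / 4 1 5 3 2 / 2 5 3 4 1 / 1 3 4 2 5 / 3 2 1 5 4.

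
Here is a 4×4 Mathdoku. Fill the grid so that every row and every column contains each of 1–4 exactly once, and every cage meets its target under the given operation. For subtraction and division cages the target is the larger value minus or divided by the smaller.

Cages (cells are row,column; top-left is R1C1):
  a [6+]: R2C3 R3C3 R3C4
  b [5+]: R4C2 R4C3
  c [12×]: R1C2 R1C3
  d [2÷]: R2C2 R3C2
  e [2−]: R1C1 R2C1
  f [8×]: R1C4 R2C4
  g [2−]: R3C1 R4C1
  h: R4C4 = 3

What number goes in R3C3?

H is a freebie; hence R4C4 = 3.
The only place for 1 in row 1 is R1C1.
Cage e's pair has difference 2, so R2C1 = 3.
In row 1, 2 can only go at R1C4, so R1C4 = 2.
Column 4 already has 2, leaving R2C4 = 4.
Column 4 already has 2; hence R3C4 = 1.
The only place for 3 in row 3 is R3C3.
Cage c's pair has product 12; hence R1C2 = 3.
Column 3 now contains 3, so R1C3 = 4.
Cage a needs sum 6, leaving R2C3 = 2.
Column 3 already has 4, which forces R4C3 = 1.
Row 2 already has 2; hence R2C2 = 1.
The two cells of cage d must have quotient 2, leaving R3C2 = 2.
Row 4 now contains 1; hence R4C2 = 4.
Row 3 now contains 2, leaving R3C1 = 4.
4 is placed in row 4, so R4C1 = 2.
Completed grid: 1 3 4 2 / 3 1 2 4 / 4 2 3 1 / 2 4 1 3.

3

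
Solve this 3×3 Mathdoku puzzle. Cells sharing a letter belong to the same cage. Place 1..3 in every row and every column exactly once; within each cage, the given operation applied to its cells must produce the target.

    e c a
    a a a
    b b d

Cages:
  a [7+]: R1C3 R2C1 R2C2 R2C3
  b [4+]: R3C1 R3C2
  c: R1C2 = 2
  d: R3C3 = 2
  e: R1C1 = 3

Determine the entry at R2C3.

Cage e is a single given cell, leaving R1C1 = 3.
C is a freebie, leaving R1C2 = 2.
Cage a has sum 7, so R1C3 = 1.
Column 1 already has 3, which forces R3C1 = 1.
Row 3 already has 1, which forces R3C2 = 3.
Cage d is given, leaving R3C3 = 2.
Column 1 already has 1, leaving R2C1 = 2.
3 is placed in column 2, leaving R2C2 = 1.
Column 3 now contains 2; hence R2C3 = 3.
Completed grid: 3 2 1 / 2 1 3 / 1 3 2.

3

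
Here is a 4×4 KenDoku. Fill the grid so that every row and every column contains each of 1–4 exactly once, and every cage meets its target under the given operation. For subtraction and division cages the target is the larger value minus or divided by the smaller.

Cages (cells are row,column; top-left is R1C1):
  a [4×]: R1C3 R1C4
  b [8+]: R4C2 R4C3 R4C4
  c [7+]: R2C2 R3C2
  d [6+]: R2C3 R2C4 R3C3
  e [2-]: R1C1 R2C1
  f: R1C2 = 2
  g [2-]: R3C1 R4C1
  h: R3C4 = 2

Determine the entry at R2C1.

1

Cage f is given, leaving R1C2 = 2.
Cage h is given; hence R3C4 = 2.
The only place for 3 in row 1 is R1C1.
Cage e needs two cells with difference 2, leaving R2C1 = 1.
Row 2 already has 1, which forces R2C4 = 3.
Cage g's pair has difference 2; hence R3C1 = 4.
Row 3 already has 4, which forces R3C2 = 3.
Row 3 already has 3, leaving R3C3 = 1.
Cage g needs two cells with difference 2, leaving R4C1 = 2.
Column 3 already has 1; hence R1C3 = 4.
Cage a needs two cells with product 4, which forces R1C4 = 1.
3 is placed in row 2, so R2C2 = 4.
The 3 cells of cage d must have sum 6, so R2C3 = 2.
4 is placed in column 2; hence R4C2 = 1.
The 3 cells of cage b must have sum 8; hence R4C3 = 3.
Column 4 now contains 1; hence R4C4 = 4.
Completed grid: 3 2 4 1 / 1 4 2 3 / 4 3 1 2 / 2 1 3 4.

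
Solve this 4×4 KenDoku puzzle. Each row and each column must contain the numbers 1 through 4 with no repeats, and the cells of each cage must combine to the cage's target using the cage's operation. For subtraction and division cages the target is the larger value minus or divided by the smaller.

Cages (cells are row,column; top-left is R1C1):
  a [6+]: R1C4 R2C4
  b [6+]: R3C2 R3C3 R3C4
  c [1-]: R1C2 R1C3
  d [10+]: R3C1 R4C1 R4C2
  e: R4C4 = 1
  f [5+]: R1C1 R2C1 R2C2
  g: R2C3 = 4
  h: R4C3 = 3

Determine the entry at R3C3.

Cage g is a single given cell, so R2C3 = 4.
Row 2 already has 4, so R2C4 = 2.
H is a freebie, so R4C3 = 3.
Cage e is a single given cell, so R4C4 = 1.
Cage f has sum 5, so R1C1 = 1.
Row 1 already has 1, which forces R1C3 = 2.
2 is placed in column 4, leaving R1C4 = 4.
The 3 cells of cage f must have sum 5, leaving R2C1 = 3.
Row 2 now contains 2, leaving R2C2 = 1.
Cage d has sum 10, which forces R3C1 = 4.
1 is placed in column 2, so R3C2 = 2.
2 is placed in column 3, which forces R3C3 = 1.
Column 4 already has 1; hence R3C4 = 3.
The 3 cells of cage d must have sum 10, which forces R4C1 = 2.
3 is placed in row 4, which forces R4C2 = 4.
2 is placed in row 1, so R1C2 = 3.
The full grid is 1 3 2 4 / 3 1 4 2 / 4 2 1 3 / 2 4 3 1.

1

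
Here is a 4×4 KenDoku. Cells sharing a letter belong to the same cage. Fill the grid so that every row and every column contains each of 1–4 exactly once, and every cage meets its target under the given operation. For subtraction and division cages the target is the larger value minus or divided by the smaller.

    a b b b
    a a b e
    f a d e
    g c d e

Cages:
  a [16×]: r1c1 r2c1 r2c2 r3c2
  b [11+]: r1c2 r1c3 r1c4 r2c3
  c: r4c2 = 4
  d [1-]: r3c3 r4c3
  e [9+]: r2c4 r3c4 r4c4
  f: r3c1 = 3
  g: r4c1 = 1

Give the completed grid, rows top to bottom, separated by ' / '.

2 3 4 1 / 4 1 3 2 / 3 2 1 4 / 1 4 2 3

Cage f is a single given cell, so r3c1 = 3.
Cage g is given, which forces r4c1 = 1.
Cage c is a single given cell, so r4c2 = 4.
Row 2 needs a 1, and only r2c2 is open for it.
Column 2 already has 1, leaving r3c2 = 2.
Row 3 already has 2, which forces r3c4 = 4.
Column 2 now contains 2, so r1c2 = 3.
The 4 cells of cage b must have sum 11, leaving r1c3 = 4.
Row 3 now contains 4; hence r3c3 = 1.
Cage d's pair has difference 1, which forces r4c3 = 2.
2 is placed in row 4, which forces r4c4 = 3.
Row 1 already has 4, so r1c1 = 2.
Cage b needs sum 11, leaving r1c4 = 1.
The 4 cells of cage a must have product 16; hence r2c1 = 4.
2 is placed in column 3, leaving r2c3 = 3.
Column 4 already has 3, so r2c4 = 2.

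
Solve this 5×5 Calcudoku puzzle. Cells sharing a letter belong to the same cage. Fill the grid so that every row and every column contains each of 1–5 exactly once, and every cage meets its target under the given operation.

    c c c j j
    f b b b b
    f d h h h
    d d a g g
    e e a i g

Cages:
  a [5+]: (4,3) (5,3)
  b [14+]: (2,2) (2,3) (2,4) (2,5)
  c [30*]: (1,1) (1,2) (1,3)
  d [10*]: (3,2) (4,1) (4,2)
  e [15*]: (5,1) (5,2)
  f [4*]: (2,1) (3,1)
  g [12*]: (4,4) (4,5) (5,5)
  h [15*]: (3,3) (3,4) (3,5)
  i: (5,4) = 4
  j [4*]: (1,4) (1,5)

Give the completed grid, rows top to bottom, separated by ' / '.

I is a freebie, which forces (5,4) = 4.
Column 4 already has 4, which forces (1,4) = 1.
Cage j's pair has product 4; hence (1,5) = 4.
Column 5 already has 4, leaving (4,5) = 3.
Row 4 now contains 3; hence (4,4) = 2.
The 3 cells of cage g must have product 12, leaving (5,5) = 2.
The 4 cells of cage b must have sum 14, so (2,4) = 3.
Column 5 now contains 2, leaving (2,5) = 5.
Cage d needs product 10, leaving (3,2) = 2.
Column 4 already has 3, leaving (3,4) = 5.
5 is placed in column 5, leaving (3,5) = 1.
Row 4 already has 2; hence (4,3) = 4.
Cage a's pair has sum 5, so (5,3) = 1.
Cage f needs two cells with product 4, leaving (2,1) = 1.
2 is placed in column 2; hence (2,2) = 4.
4 is placed in column 3, leaving (2,3) = 2.
Row 3 now contains 1, so (3,1) = 4.
Row 3 now contains 1; hence (3,3) = 3.
1 is placed in column 1; hence (4,1) = 5.
Row 4 now contains 5, which forces (4,2) = 1.
Column 1 now contains 5; hence (5,1) = 3.
3 is placed in row 5; hence (5,2) = 5.
Column 1 already has 3, leaving (1,1) = 2.
Column 2 now contains 5, so (1,2) = 3.
Column 3 already has 3, so (1,3) = 5.

2 3 5 1 4 / 1 4 2 3 5 / 4 2 3 5 1 / 5 1 4 2 3 / 3 5 1 4 2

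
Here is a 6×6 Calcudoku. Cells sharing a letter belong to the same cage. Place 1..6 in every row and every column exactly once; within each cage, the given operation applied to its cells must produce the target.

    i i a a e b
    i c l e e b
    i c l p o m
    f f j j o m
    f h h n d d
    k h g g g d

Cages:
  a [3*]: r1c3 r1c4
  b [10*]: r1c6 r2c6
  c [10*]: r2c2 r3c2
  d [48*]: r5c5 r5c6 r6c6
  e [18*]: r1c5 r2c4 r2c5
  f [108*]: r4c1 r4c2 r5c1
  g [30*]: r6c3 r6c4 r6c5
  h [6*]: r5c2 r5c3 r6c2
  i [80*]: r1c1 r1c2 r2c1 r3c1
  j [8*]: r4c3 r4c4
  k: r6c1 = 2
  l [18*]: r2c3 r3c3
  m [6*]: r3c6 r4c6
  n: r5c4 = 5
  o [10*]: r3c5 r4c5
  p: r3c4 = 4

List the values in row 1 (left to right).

Cage p is a single given cell, leaving r3c4 = 4.
The 3 cells of cage f must have product 108, so r4c1 = 3.
Cage f has product 108; hence r4c2 = 6.
Column 4 already has 4, leaving r4c4 = 2.
Row 4 already has 2, which forces r4c5 = 5.
Row 4 already has 2, which forces r4c6 = 1.
Cage f needs product 108, leaving r5c1 = 6.
N is a freebie; hence r5c4 = 5.
Cage k is a single given cell, so r6c1 = 2.
Cage i has product 80, which forces r1c2 = 4.
Cage i has product 80, so r2c1 = 4.
Column 5 already has 5, which forces r3c5 = 2.
The two cells of cage m must have product 6, which forces r3c6 = 6.
Row 4 already has 2, leaving r4c3 = 4.
2 is placed in column 5; hence r5c5 = 4.
Cage g needs product 30, so r6c3 = 5.
Column 6 already has 6, so r6c6 = 4.
The two cells of cage c must have product 10; hence r2c2 = 2.
Cage l's pair has product 18, so r2c3 = 6.
2 is placed in row 2, so r2c6 = 5.
Row 3 already has 2, leaving r3c2 = 5.
6 is placed in row 3, so r3c3 = 3.
Cage d has product 48; hence r5c6 = 3.
Cage i has product 80, so r1c1 = 5.
3 is placed in column 3, leaving r1c3 = 1.
Cage a needs two cells with product 3; hence r1c4 = 3.
Cage e has product 18, which forces r1c5 = 6.
Column 6 now contains 5, leaving r1c6 = 2.
Column 4 already has 3, which forces r2c4 = 1.
1 is placed in row 2, which forces r2c5 = 3.
5 is placed in row 3, which forces r3c1 = 1.
Row 5 already has 3, which forces r5c2 = 1.
The 3 cells of cage h must have product 6; hence r5c3 = 2.
Cage h has product 6, leaving r6c2 = 3.
1 is placed in column 4; hence r6c4 = 6.
Column 5 now contains 6, so r6c5 = 1.
The full grid is 5 4 1 3 6 2 / 4 2 6 1 3 5 / 1 5 3 4 2 6 / 3 6 4 2 5 1 / 6 1 2 5 4 3 / 2 3 5 6 1 4.

5 4 1 3 6 2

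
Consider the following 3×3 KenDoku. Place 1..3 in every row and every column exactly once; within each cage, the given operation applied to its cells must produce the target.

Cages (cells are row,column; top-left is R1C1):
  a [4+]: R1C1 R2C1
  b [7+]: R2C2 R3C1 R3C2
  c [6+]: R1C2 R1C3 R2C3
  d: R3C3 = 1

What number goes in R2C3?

D is a freebie; hence R3C3 = 1.
Cage c needs sum 6, which forces R1C2 = 1.
Cage b needs sum 7; hence R2C2 = 2.
Row 2 now contains 2, so R2C3 = 3.
Cage b needs sum 7; hence R3C1 = 2.
Row 3 already has 1, which forces R3C2 = 3.
Row 1 now contains 1, so R1C1 = 3.
3 is placed in column 3, leaving R1C3 = 2.
Row 2 now contains 3; hence R2C1 = 1.
Completed grid: 3 1 2 / 1 2 3 / 2 3 1.

3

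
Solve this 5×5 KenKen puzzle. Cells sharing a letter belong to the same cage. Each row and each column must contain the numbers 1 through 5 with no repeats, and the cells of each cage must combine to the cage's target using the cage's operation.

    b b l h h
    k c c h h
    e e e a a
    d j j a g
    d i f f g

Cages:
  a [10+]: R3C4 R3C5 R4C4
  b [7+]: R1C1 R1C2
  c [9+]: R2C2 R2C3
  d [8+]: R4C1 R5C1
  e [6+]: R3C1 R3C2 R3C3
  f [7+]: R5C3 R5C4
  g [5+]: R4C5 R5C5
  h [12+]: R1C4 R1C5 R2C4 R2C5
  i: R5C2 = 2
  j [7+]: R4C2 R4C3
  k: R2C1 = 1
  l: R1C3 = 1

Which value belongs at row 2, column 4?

2

Cage l is a single given cell, leaving R1C3 = 1.
Cage k is a single given cell, so R2C1 = 1.
Cage i is a single given cell, which forces R5C2 = 2.
Cage e has sum 6; hence R3C2 = 1.
Row 5 needs a 1, and only R5C5 is open for it.
Cage g's pair has sum 5, so R4C5 = 4.
Cage j's pair has sum 7; hence R4C2 = 5.
Cage j's pair has sum 7, which forces R4C3 = 2.
Column 2 now contains 5, which forces R2C2 = 4.
The two cells of cage c must have sum 9; hence R2C3 = 5.
Cage e needs sum 6, leaving R3C1 = 2.
2 is placed in column 3, so R3C3 = 3.
Row 3 now contains 3, so R3C5 = 5.
Row 4 already has 5; hence R4C1 = 3.
3 is placed in row 4; hence R4C4 = 1.
Cage d's pair has sum 8; hence R5C1 = 5.
3 is placed in column 3, so R5C3 = 4.
Row 5 now contains 4, which forces R5C4 = 3.
Column 1 already has 3; hence R1C1 = 4.
Column 2 already has 4, so R1C2 = 3.
The 4 cells of cage h must have sum 12, leaving R1C4 = 5.
Cage h has sum 12, leaving R1C5 = 2.
Column 4 already has 3, leaving R2C4 = 2.
Cage h needs sum 12, so R2C5 = 3.
Row 3 now contains 5; hence R3C4 = 4.
Completed grid: 4 3 1 5 2 / 1 4 5 2 3 / 2 1 3 4 5 / 3 5 2 1 4 / 5 2 4 3 1.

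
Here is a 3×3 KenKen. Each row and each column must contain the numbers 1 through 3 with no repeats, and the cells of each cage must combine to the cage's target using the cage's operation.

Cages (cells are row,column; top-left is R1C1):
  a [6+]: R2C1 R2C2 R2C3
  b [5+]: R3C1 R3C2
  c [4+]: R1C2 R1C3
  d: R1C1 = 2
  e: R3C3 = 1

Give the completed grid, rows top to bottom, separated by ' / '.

2 1 3 / 1 3 2 / 3 2 1

Cage d is given; hence R1C1 = 2.
2 is placed in column 1, leaving R3C1 = 3.
3 is placed in row 3, which forces R3C2 = 2.
Cage e is a single given cell, so R3C3 = 1.
Cage c needs two cells with sum 4, so R1C2 = 1.
1 is placed in column 3, which forces R1C3 = 3.
Column 1 now contains 3, which forces R2C1 = 1.
Cage a needs sum 6; hence R2C2 = 3.
Cage a needs sum 6, leaving R2C3 = 2.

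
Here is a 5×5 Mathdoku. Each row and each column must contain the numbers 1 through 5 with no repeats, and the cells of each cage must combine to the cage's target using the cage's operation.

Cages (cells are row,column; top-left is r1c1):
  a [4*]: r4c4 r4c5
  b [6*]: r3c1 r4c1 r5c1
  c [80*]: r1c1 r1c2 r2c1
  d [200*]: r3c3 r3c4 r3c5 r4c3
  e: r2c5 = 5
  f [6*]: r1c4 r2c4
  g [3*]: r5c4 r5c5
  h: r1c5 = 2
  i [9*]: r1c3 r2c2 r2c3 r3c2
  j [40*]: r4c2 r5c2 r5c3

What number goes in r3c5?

Cage c needs product 80; hence r1c1 = 5.
The 3 cells of cage c must have product 80, which forces r1c2 = 4.
Cage h is a single given cell, so r1c5 = 2.
The 3 cells of cage c must have product 80; hence r2c1 = 4.
Cage e is a single given cell, which forces r2c5 = 5.
Column 5 already has 5; hence r3c5 = 4.
The 4 cells of cage d must have product 200, leaving r4c3 = 5.
Column 5 already has 4, leaving r4c5 = 1.
Column 5 now contains 1, which forces r5c5 = 3.
Row 1 now contains 2, which forces r1c4 = 3.
Cage f needs two cells with product 6; hence r2c4 = 2.
4 is placed in row 3; hence r3c3 = 2.
Cage d needs product 200, leaving r3c4 = 5.
5 is placed in row 4, which forces r4c2 = 2.
1 is placed in row 4, leaving r4c4 = 4.
Cage j has product 40, which forces r5c2 = 5.
Cage j has product 40, which forces r5c3 = 4.
3 is placed in row 5, so r5c4 = 1.
Row 1 now contains 3; hence r1c3 = 1.
The 4 cells of cage i must have product 9, which forces r2c2 = 1.
The 4 cells of cage i must have product 9, so r2c3 = 3.
The 3 cells of cage b must have product 6, leaving r3c1 = 1.
Cage i has product 9, so r3c2 = 3.
2 is placed in row 4, leaving r4c1 = 3.
1 is placed in row 5; hence r5c1 = 2.
The full grid is 5 4 1 3 2 / 4 1 3 2 5 / 1 3 2 5 4 / 3 2 5 4 1 / 2 5 4 1 3.

4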